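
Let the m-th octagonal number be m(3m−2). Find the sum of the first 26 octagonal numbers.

17901

Σ i(3i−2) = 3Σi² − 2Σi over i = 1..26.
Σi = 351 and Σi² = 6201.
3·6201 − 2·351 = 17901.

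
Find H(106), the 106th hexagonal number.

22366

The 106th hexagonal number is n(2n−1) with n = 106.
106·(2·106 − 1) = 106·211 = 22366.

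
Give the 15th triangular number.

The 15th triangular number is n(n+1)/2 with n = 15.
15·16/2 = 240/2 = 120.

120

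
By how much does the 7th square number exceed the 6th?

13

n² − (n−1)² = 2n − 1, so 7² − 6² = 2·7 − 1 = 13.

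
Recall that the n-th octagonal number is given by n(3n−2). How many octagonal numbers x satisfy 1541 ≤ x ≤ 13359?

The n-th octagonal number is n(3n−2).
Smallest index with value ≥ 1541: n = 23 (giving 1541).
Largest index with value ≤ 13359: n = 67 (giving 13333).
Indices 23 through 67: 45 terms.

45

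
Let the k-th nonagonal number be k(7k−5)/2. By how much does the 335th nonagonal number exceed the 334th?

2339

Consecutive nonagonal numbers differ by 7n − 6: here 7·335 − 6 = 2339.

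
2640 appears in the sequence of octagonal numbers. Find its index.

30

Set n(3n−2) = 2640, giving 3n² − 2n − 2640 = 0.
So n = (2 + 178) / 6 = 180/6 = 30.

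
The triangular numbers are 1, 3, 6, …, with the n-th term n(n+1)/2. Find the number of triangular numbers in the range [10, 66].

8

The n-th triangular number is n(n+1)/2.
Smallest index with value ≥ 10: n = 4 (giving 10).
Largest index with value ≤ 66: n = 11 (giving 66).
Indices 4 through 11: 8 terms.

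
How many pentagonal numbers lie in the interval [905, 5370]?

36

The n-th pentagonal number is n(3n−1)/2.
Smallest index with value ≥ 905: n = 25 (giving 925).
Largest index with value ≤ 5370: n = 60 (giving 5370).
Indices 25 through 60: 36 terms.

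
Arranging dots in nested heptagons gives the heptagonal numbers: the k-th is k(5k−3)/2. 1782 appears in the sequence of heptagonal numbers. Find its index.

27

Set n(5n−3)/2 = 1782, giving 5n² − 3n − 3564 = 0.
So n = (3 + 267) / 10 = 270/10 = 27.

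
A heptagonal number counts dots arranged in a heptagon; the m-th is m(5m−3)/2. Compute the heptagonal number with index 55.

7480

The 55th heptagonal number is n(5n−3)/2 with n = 55.
55·(5·55 − 3)/2 = 55·272/2 = 55·136 = 7480.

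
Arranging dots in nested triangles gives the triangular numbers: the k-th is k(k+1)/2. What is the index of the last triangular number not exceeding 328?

25

Solve n(n+1)/2 ≤ 328 for integer n.
n = 25 gives 325 ≤ 328, while n = 26 gives 351 > 328; so the answer is index 25.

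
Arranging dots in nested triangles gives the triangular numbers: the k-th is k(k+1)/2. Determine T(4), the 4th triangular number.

10

4·5/2 = 20/2 = 10.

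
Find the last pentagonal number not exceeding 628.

Solve n(3n−1)/2 ≤ 628 for integer n.
n = 20 gives 590 ≤ 628, while n = 21 gives 651 > 628; so the answer is 590.

590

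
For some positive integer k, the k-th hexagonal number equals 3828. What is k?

Set n(2n−1) = 3828, giving 2n² − n − 3828 = 0.
The discriminant is 1 + 8·3828 = 30625, and √30625 = 175.
So n = (1 + 175) / 4 = 176/4 = 44.
Check: 44·(2·44 − 1) = 3828. ✓

44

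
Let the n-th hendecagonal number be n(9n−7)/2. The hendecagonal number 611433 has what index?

369

Set n(9n−7)/2 = 611433, giving 9n² − 7n − 1222866 = 0.
So n = (7 + 6635) / 18 = 6642/18 = 369.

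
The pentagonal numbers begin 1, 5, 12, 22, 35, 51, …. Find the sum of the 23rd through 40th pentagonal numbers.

27234

Σ i(3i−1)/2 = (3Σi² − Σi) / 2 over i = 23..40.
Σi = 820 − 253 = 567 and Σi² = 22140 − 3795 = 18345.
(3·18345 − 1·567) / 2 = 54468/2 = 27234.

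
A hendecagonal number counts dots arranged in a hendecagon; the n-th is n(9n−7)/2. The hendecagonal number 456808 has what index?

319

Set n(9n−7)/2 = 456808, giving 9n² − 7n − 913616 = 0.
So n = (7 + 5735) / 18 = 5742/18 = 319.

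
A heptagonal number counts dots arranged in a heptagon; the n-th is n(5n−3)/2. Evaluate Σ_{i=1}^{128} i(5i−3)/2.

Σ i(5i−3)/2 = (5Σi² − 3Σi) / 2 over i = 1..128.
Σi = 8256 and Σi² = 707264.
(5·707264 − 3·8256) / 2 = 3511552/2 = 1755776.

1755776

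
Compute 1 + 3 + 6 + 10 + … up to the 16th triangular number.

816

Σ i(i+1)/2 = (Σi² + Σi) / 2 over i = 1..16.
Σi = 136 and Σi² = 1496.
(1·1496 + 1·136) / 2 = 1632/2 = 816.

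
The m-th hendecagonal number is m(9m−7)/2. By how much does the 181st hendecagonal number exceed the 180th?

Consecutive hendecagonal numbers differ by 9n − 8: here 9·181 − 8 = 1621.

1621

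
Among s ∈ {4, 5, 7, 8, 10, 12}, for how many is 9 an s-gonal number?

s = 4: P(4, 3) = 9. ✓
s = 5: P(5, 2) = 5 and P(5, 3) = 12; 9 is not s-gonal.
s = 7: P(7, 2) = 7 and P(7, 3) = 18; 9 is not s-gonal.
s = 8: P(8, 2) = 8 and P(8, 3) = 21; 9 is not s-gonal.
s = 10: P(10, 1) = 1 and P(10, 2) = 10; 9 is not s-gonal.
s = 12: P(12, 1) = 1 and P(12, 2) = 12; 9 is not s-gonal.
Hits: s ∈ {4} → 1.

1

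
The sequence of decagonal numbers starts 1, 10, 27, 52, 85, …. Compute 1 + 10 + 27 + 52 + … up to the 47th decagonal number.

Σ i(4i−3) = 4Σi² − 3Σi over i = 1..47.
Σi = 1128 and Σi² = 35720.
4·35720 − 3·1128 = 139496.

139496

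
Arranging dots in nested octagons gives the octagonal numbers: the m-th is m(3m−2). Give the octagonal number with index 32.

The 32nd octagonal number is n(3n−2) with n = 32.
32·(3·32 − 2) = 32·94 = 3008.

3008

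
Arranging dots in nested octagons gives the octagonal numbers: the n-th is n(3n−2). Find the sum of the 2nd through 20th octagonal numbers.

8189

Σ i(3i−2) = 3Σi² − 2Σi over i = 2..20.
Σi = 210 − 1 = 209 and Σi² = 2870 − 1 = 2869.
3·2869 − 2·209 = 8189.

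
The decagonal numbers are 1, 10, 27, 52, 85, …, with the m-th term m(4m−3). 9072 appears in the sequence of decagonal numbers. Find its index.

Set n(4n−3) = 9072, giving 4n² − 3n − 9072 = 0.
So n = (3 + 381) / 8 = 384/8 = 48.

48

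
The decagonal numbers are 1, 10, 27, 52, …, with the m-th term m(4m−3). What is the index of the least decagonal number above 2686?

Solve n(4n−3) > 2686 for integer n.
The largest n with value ≤ 2686 is 26 (since 2626 ≤ 2686 < 2835), so the first above is n = 27, value 2835.

27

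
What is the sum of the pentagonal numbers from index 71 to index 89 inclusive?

Σ i(3i−1)/2 = (3Σi² − Σi) / 2 over i = 71..89.
Σi = 4005 − 2485 = 1520 and Σi² = 238965 − 116795 = 122170.
(3·122170 − 1·1520) / 2 = 364990/2 = 182495.

182495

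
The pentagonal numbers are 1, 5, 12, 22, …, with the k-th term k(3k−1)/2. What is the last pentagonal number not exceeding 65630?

65417

Solve n(3n−1)/2 ≤ 65630 for integer n.
n = 209 gives 65417 ≤ 65630, while n = 210 gives 66045 > 65630; so the answer is 65417.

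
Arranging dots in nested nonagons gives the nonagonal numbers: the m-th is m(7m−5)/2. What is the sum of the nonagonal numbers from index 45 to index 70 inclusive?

Σ i(7i−5)/2 = (7Σi² − 5Σi) / 2 over i = 45..70.
Σi = 2485 − 990 = 1495 and Σi² = 116795 − 29370 = 87425.
(7·87425 − 5·1495) / 2 = 604500/2 = 302250.

302250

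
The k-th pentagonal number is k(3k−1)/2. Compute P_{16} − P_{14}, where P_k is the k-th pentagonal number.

16·(3·16 − 1)/2 = 376 and 14·(3·14 − 1)/2 = 287.
Difference: 376 − 287 = 89.

89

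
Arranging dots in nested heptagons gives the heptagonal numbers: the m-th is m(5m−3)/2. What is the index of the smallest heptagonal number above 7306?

55

Solve n(5n−3)/2 > 7306 for integer n.
The largest n with value ≤ 7306 is 54 (since 7209 ≤ 7306 < 7480), so the first above is n = 55, value 7480.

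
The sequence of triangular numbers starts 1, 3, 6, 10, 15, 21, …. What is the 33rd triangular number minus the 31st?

33·34/2 = 561 and 31·32/2 = 496.
Difference: 561 − 496 = 65.

65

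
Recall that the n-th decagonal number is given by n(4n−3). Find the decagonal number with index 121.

121·(4·121 − 3) = 121·481 = 58201.

58201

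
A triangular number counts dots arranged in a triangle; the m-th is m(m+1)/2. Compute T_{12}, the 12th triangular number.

The 12th triangular number is n(n+1)/2 with n = 12.
12·13/2 = 156/2 = 78.

78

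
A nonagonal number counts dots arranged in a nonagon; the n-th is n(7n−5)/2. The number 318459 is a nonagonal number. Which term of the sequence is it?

302

Set n(7n−5)/2 = 318459, giving 7n² − 5n − 636918 = 0.
The discriminant is 25 + 56·318459 = 17833729, and √17833729 = 4223.
So n = (5 + 4223) / 14 = 4228/14 = 302.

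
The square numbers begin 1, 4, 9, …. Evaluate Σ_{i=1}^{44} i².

Σ_{i=1}^{44} i² = 44·45·89/6 = 29370.

29370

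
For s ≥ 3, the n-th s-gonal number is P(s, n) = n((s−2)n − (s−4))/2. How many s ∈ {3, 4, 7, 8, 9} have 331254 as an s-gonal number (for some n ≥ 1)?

s = 3: P(3, 813) = 330891 and P(3, 814) = 331705; 331254 is not s-gonal.
s = 4: P(4, 575) = 330625 and P(4, 576) = 331776; 331254 is not s-gonal.
s = 7: P(7, 364) = 330694 and P(7, 365) = 332515; 331254 is not s-gonal.
s = 8: P(8, 332) = 330008 and P(8, 333) = 332001; 331254 is not s-gonal.
s = 9: P(9, 308) = 331254. ✓
Hits: s ∈ {9} → 1.

1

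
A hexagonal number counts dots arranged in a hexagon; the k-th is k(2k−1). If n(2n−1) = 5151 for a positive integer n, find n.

Set n(2n−1) = 5151, giving 2n² − n − 5151 = 0.
The discriminant is 1 + 8·5151 = 41209, and √41209 = 203.
So n = (1 + 203) / 4 = 204/4 = 51.
Check: 51·(2·51 − 1) = 5151. ✓

51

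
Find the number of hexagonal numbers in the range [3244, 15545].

The n-th hexagonal number is n(2n−1).
Smallest index with value ≥ 3244: n = 41 (giving 3321).
Largest index with value ≤ 15545: n = 88 (giving 15400).
Indices 41 through 88: 48 terms.

48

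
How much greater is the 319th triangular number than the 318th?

319

Consecutive triangular numbers differ by n: T_{319} − T_{318} = 319.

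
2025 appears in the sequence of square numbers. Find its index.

We need n² = 2025, so n = √2025 = 45.
Check: 45² = 2025. ✓

45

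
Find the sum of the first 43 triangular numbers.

14190

Σ i(i+1)/2 = (Σi² + Σi) / 2 over i = 1..43.
Σi = 946 and Σi² = 27434.
(1·27434 + 1·946) / 2 = 28380/2 = 14190.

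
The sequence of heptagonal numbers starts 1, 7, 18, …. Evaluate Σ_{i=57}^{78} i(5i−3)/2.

250580

Σ i(5i−3)/2 = (5Σi² − 3Σi) / 2 over i = 57..78.
Σi = 3081 − 1596 = 1485 and Σi² = 161239 − 60116 = 101123.
(5·101123 − 3·1485) / 2 = 501160/2 = 250580.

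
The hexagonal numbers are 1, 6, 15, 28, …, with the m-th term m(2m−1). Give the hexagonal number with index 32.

2016

32·(2·32 − 1) = 32·63 = 2016.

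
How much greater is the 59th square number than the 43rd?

1632

59² = 3481 and 43² = 1849.
Difference: 3481 − 1849 = 1632.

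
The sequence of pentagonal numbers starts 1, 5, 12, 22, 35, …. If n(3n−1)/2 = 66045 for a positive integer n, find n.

210

Set n(3n−1)/2 = 66045, giving 3n² − n − 132090 = 0.
The discriminant is 1 + 24·66045 = 1585081, and √1585081 = 1259.
So n = (1 + 1259) / 6 = 1260/6 = 210.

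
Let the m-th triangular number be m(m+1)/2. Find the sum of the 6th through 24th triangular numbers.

2565

Σ i(i+1)/2 = (Σi² + Σi) / 2 over i = 6..24.
Σi = 300 − 15 = 285 and Σi² = 4900 − 55 = 4845.
(1·4845 + 1·285) / 2 = 5130/2 = 2565.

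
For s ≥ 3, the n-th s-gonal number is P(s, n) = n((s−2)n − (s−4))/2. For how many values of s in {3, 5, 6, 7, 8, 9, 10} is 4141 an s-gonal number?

1

s = 3: P(3, 90) = 4095 and P(3, 91) = 4186; 4141 is not s-gonal.
s = 5: P(5, 52) = 4030 and P(5, 53) = 4187; 4141 is not s-gonal.
s = 6: P(6, 45) = 4005 and P(6, 46) = 4186; 4141 is not s-gonal.
s = 7: P(7, 41) = 4141. ✓
s = 8: P(8, 37) = 4033 and P(8, 38) = 4256; 4141 is not s-gonal.
s = 9: P(9, 34) = 3961 and P(9, 35) = 4200; 4141 is not s-gonal.
s = 10: P(10, 32) = 4000 and P(10, 33) = 4257; 4141 is not s-gonal.
Hits: s ∈ {7} → 1.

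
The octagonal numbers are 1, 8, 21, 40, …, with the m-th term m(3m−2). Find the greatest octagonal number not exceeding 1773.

Solve n(3n−2) ≤ 1773 for integer n.
n = 24 gives 1680 ≤ 1773, while n = 25 gives 1825 > 1773; so the answer is 1680.

1680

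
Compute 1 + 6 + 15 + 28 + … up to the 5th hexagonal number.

Σ i(2i−1) = 2Σi² − Σi over i = 1..5.
Σi = 15 and Σi² = 55.
2·55 − 1·15 = 95.

95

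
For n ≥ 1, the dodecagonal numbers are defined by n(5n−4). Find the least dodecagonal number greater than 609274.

611100

Solve n(5n−4) > 609274 for integer n.
The largest n with value ≤ 609274 is 349 (since 607609 ≤ 609274 < 611100), so the first above is n = 350, value 611100.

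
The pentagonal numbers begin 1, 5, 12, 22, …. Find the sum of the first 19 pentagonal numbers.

3610

Σ i(3i−1)/2 = (3Σi² − Σi) / 2 over i = 1..19.
Σi = 190 and Σi² = 2470.
(3·2470 − 1·190) / 2 = 7220/2 = 3610.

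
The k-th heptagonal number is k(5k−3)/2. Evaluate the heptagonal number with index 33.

The 33rd heptagonal number is n(5n−3)/2 with n = 33.
33·(5·33 − 3)/2 = 33·162/2 = 33·81 = 2673.

2673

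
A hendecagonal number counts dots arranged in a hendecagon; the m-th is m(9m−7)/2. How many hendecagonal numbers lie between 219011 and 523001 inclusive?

The n-th hendecagonal number is n(9n−7)/2.
Smallest index with value ≥ 219011: n = 221 (giving 219011).
Largest index with value ≤ 523001: n = 341 (giving 522071).
Indices 221 through 341: 121 terms.

121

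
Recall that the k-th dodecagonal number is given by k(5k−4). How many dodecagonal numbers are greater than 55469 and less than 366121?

The n-th dodecagonal number is n(5n−4).
Smallest index with value > 55469: n = 106 (giving 55756).
Largest index with value < 366121: n = 270 (giving 363420).
Indices 106 through 270: 165 terms.

165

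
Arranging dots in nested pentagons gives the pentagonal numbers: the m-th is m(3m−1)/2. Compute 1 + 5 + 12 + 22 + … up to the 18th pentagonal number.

Σ i(3i−1)/2 = (3Σi² − Σi) / 2 over i = 1..18.
Σi = 171 and Σi² = 2109.
(3·2109 − 1·171) / 2 = 6156/2 = 3078.

3078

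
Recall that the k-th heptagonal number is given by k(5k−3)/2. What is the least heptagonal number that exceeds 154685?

155875

Solve n(5n−3)/2 > 154685 for integer n.
The largest n with value ≤ 154685 is 249 (since 154629 ≤ 154685 < 155875), so the first above is n = 250, value 155875.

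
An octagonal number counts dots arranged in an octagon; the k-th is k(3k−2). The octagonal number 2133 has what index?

27

Set n(3n−2) = 2133, giving 3n² − 2n − 2133 = 0.
The discriminant is 4 + 12·2133 = 25600, and √25600 = 160.
So n = (2 + 160) / 6 = 162/6 = 27.
Check: 27·(3·27 − 2) = 2133. ✓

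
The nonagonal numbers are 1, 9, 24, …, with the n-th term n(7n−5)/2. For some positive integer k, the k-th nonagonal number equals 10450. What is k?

Set n(7n−5)/2 = 10450, giving 7n² − 5n − 20900 = 0.
The discriminant is 25 + 56·10450 = 585225, and √585225 = 765.
So n = (5 + 765) / 14 = 770/14 = 55.
Check: 55·(7·55 − 5)/2 = 10450. ✓

55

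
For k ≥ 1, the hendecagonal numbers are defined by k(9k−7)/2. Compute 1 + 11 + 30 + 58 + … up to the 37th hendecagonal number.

Σ i(9i−7)/2 = (9Σi² − 7Σi) / 2 over i = 1..37.
Σi = 703 and Σi² = 17575.
(9·17575 − 7·703) / 2 = 153254/2 = 76627.

76627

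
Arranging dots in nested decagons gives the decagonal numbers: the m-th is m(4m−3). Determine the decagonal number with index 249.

The 249th decagonal number is n(4n−3) with n = 249.
249·(4·249 − 3) = 249·993 = 247257.

247257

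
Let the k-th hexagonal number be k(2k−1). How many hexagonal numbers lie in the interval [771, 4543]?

The n-th hexagonal number is n(2n−1).
Smallest index with value ≥ 771: n = 20 (giving 780).
Largest index with value ≤ 4543: n = 47 (giving 4371).
Indices 20 through 47: 28 terms.

28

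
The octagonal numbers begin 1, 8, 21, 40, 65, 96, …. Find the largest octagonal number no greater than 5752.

5720

Solve n(3n−2) ≤ 5752 for integer n.
n = 44 gives 5720 ≤ 5752, while n = 45 gives 5985 > 5752; so the answer is 5720.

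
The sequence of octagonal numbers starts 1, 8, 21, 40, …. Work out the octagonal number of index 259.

200725

The 259th octagonal number is n(3n−2) with n = 259.
259·(3·259 − 2) = 259·775 = 200725.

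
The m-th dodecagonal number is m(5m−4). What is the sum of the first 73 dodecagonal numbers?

650941

Σ i(5i−4) = 5Σi² − 4Σi over i = 1..73.
Σi = 2701 and Σi² = 132349.
5·132349 − 4·2701 = 650941.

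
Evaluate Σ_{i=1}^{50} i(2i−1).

Σ i(2i−1) = 2Σi² − Σi over i = 1..50.
Σi = 1275 and Σi² = 42925.
2·42925 − 1·1275 = 84575.

84575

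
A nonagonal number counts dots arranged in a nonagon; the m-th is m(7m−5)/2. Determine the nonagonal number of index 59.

12036

The 59th nonagonal number is n(7n−5)/2 with n = 59.
59·(7·59 − 5)/2 = 59·408/2 = 59·204 = 12036.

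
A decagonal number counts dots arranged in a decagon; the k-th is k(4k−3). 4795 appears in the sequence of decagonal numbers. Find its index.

35

Set n(4n−3) = 4795, giving 4n² − 3n − 4795 = 0.
So n = (3 + 277) / 8 = 280/8 = 35.
Check: 35·(4·35 − 3) = 4795. ✓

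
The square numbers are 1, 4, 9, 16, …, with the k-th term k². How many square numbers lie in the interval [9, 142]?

9

The n-th square number is n².
Smallest index with value ≥ 9: n = 3 (giving 9).
Largest index with value ≤ 142: n = 11 (giving 121).
Indices 3 through 11: 9 terms.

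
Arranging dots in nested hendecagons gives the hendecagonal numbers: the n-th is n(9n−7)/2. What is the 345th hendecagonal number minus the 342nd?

9264

345·(9·345 − 7)/2 = 534405 and 342·(9·342 − 7)/2 = 525141.
Difference: 534405 − 525141 = 9264.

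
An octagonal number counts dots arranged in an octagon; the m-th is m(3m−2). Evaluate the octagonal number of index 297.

297·(3·297 − 2) = 297·889 = 264033.

264033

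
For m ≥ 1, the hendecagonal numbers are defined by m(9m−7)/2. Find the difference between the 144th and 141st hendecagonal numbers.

144·(9·144 − 7)/2 = 92808 and 141·(9·141 − 7)/2 = 88971.
Difference: 92808 − 88971 = 3837.

3837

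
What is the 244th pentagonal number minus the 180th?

244·(3·244 − 1)/2 = 89182 and 180·(3·180 − 1)/2 = 48510.
Difference: 89182 − 48510 = 40672.

40672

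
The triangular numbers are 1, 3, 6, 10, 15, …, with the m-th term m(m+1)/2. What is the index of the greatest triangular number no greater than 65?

Solve n(n+1)/2 ≤ 65 for integer n.
n = 10 gives 55 ≤ 65, while n = 11 gives 66 > 65; so the answer is index 10.

10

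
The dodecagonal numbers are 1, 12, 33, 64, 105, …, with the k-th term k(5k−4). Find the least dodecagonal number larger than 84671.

85281

Solve n(5n−4) > 84671 for integer n.
The largest n with value ≤ 84671 is 130 (since 83980 ≤ 84671 < 85281), so the first above is n = 131, value 85281.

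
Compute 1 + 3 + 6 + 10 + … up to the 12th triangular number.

364

Σ i(i+1)/2 = (Σi² + Σi) / 2 over i = 1..12.
Σi = 78 and Σi² = 650.
(1·650 + 1·78) / 2 = 728/2 = 364.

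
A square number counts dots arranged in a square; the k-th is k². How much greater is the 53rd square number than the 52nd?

105

n² − (n−1)² = 2n − 1, so 53² − 52² = 2·53 − 1 = 105.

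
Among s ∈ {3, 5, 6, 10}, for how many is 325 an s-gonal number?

2

s = 3: P(3, 25) = 325. ✓
s = 5: P(5, 14) = 287 and P(5, 15) = 330; 325 is not s-gonal.
s = 6: P(6, 13) = 325. ✓
s = 10: P(10, 9) = 297 and P(10, 10) = 370; 325 is not s-gonal.
Hits: s ∈ {3, 6} → 2.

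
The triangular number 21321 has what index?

206

Set n(n+1)/2 = 21321, giving n² + n − 42642 = 0.
The discriminant is 1 + 8·21321 = 170569, and √170569 = 413.
So n = (-1 + 413) / 2 = 412/2 = 206.
Check: 206·207/2 = 21321. ✓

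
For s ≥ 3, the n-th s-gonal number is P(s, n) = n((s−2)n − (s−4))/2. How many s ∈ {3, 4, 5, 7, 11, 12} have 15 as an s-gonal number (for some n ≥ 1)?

1

s = 3: P(3, 5) = 15. ✓
s = 4: P(4, 3) = 9 and P(4, 4) = 16; 15 is not s-gonal.
s = 5: P(5, 3) = 12 and P(5, 4) = 22; 15 is not s-gonal.
s = 7: P(7, 2) = 7 and P(7, 3) = 18; 15 is not s-gonal.
s = 11: P(11, 2) = 11 and P(11, 3) = 30; 15 is not s-gonal.
s = 12: P(12, 2) = 12 and P(12, 3) = 33; 15 is not s-gonal.
Hits: s ∈ {3} → 1.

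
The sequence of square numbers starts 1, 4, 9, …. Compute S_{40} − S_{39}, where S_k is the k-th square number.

n² − (n−1)² = 2n − 1, so 40² − 39² = 2·40 − 1 = 79.

79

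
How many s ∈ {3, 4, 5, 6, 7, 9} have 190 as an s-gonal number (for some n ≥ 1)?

s = 3: P(3, 19) = 190. ✓
s = 4: P(4, 13) = 169 and P(4, 14) = 196; 190 is not s-gonal.
s = 5: P(5, 11) = 176 and P(5, 12) = 210; 190 is not s-gonal.
s = 6: P(6, 10) = 190. ✓
s = 7: P(7, 9) = 189 and P(7, 10) = 235; 190 is not s-gonal.
s = 9: P(9, 7) = 154 and P(9, 8) = 204; 190 is not s-gonal.
Hits: s ∈ {3, 6} → 2.

2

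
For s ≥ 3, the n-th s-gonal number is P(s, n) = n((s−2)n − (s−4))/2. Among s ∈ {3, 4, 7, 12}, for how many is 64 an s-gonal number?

2

s = 3: P(3, 10) = 55 and P(3, 11) = 66; 64 is not s-gonal.
s = 4: P(4, 8) = 64. ✓
s = 7: P(7, 5) = 55 and P(7, 6) = 81; 64 is not s-gonal.
s = 12: P(12, 4) = 64. ✓
Hits: s ∈ {4, 12} → 2.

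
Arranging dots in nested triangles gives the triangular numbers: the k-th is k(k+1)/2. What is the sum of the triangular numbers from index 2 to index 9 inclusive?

164

Σ i(i+1)/2 = (Σi² + Σi) / 2 over i = 2..9.
Σi = 45 − 1 = 44 and Σi² = 285 − 1 = 284.
(1·284 + 1·44) / 2 = 328/2 = 164.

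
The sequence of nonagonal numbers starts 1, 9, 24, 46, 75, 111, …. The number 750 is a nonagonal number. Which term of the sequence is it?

Set n(7n−5)/2 = 750, giving 7n² − 5n − 1500 = 0.
The discriminant is 25 + 56·750 = 42025, and √42025 = 205.
So n = (5 + 205) / 14 = 210/14 = 15.
Check: 15·(7·15 − 5)/2 = 750. ✓

15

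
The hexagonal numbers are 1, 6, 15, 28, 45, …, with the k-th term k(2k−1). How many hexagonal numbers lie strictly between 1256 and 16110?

The n-th hexagonal number is n(2n−1).
Smallest index with value > 1256: n = 26 (giving 1326).
Largest index with value < 16110: n = 89 (giving 15753).
Indices 26 through 89: 64 terms.

64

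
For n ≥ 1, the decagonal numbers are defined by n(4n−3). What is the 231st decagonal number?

The 231st decagonal number is n(4n−3) with n = 231.
231·(4·231 − 3) = 231·921 = 212751.

212751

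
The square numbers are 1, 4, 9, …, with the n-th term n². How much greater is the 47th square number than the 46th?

93

n² − (n−1)² = 2n − 1, so 47² − 46² = 2·47 − 1 = 93.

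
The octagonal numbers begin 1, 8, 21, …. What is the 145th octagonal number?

62785

The 145th octagonal number is n(3n−2) with n = 145.
145·(3·145 − 2) = 145·433 = 62785.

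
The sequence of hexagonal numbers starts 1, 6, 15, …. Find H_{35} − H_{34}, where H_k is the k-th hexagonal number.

Consecutive hexagonal numbers differ by 4n − 3: here 4·35 − 3 = 137.

137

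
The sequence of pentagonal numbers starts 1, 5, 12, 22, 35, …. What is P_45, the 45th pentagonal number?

3015

The 45th pentagonal number is n(3n−1)/2 with n = 45.
45·(3·45 − 1)/2 = 45·134/2 = 45·67 = 3015.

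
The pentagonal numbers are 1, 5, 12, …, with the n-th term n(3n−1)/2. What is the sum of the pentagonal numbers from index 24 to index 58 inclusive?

Σ i(3i−1)/2 = (3Σi² − Σi) / 2 over i = 24..58.
Σi = 1711 − 276 = 1435 and Σi² = 66729 − 4324 = 62405.
(3·62405 − 1·1435) / 2 = 185780/2 = 92890.

92890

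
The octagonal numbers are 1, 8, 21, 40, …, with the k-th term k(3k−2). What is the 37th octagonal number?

37·(3·37 − 2) = 37·109 = 4033.

4033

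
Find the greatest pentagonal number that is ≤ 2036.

Solve n(3n−1)/2 ≤ 2036 for integer n.
n = 37 gives 2035 ≤ 2036, while n = 38 gives 2147 > 2036; so the answer is 2035.

2035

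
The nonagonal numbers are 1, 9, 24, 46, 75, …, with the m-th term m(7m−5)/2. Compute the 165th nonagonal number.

94875

The 165th nonagonal number is n(7n−5)/2 with n = 165.
165·(7·165 − 5)/2 = 165·1150/2 = 165·575 = 94875.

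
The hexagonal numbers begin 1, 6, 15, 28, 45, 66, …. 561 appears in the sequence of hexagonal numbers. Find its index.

Set n(2n−1) = 561, giving 2n² − n − 561 = 0.
The discriminant is 1 + 8·561 = 4489, and √4489 = 67.
So n = (1 + 67) / 4 = 68/4 = 17.
Check: 17·(2·17 − 1) = 561. ✓

17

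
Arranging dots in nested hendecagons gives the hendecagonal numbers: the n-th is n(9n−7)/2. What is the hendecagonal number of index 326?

477101

The 326th hendecagonal number is n(9n−7)/2 with n = 326.
326·(9·326 − 7)/2 = 326·2927/2 = 477101.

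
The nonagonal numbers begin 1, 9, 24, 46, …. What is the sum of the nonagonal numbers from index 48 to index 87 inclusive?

649780

Σ i(7i−5)/2 = (7Σi² − 5Σi) / 2 over i = 48..87.
Σi = 3828 − 1128 = 2700 and Σi² = 223300 − 35720 = 187580.
(7·187580 − 5·2700) / 2 = 1299560/2 = 649780.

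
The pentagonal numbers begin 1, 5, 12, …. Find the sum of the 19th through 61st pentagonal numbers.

112273

Σ i(3i−1)/2 = (3Σi² − Σi) / 2 over i = 19..61.
Σi = 1891 − 171 = 1720 and Σi² = 77531 − 2109 = 75422.
(3·75422 − 1·1720) / 2 = 224546/2 = 112273.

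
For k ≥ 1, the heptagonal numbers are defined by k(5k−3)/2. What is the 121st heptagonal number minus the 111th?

121·(5·121 − 3)/2 = 36421 and 111·(5·111 − 3)/2 = 30636.
Difference: 36421 − 30636 = 5785.

5785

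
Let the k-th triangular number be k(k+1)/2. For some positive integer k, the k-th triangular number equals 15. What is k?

Set n(n+1)/2 = 15, giving n² + n − 30 = 0.
So n = (-1 + 11) / 2 = 10/2 = 5.
Check: 5·6/2 = 15. ✓

5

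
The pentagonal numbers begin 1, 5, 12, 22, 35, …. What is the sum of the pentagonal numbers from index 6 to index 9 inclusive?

330

Σ i(3i−1)/2 = (3Σi² − Σi) / 2 over i = 6..9.
Σi = 45 − 15 = 30 and Σi² = 285 − 55 = 230.
(3·230 − 1·30) / 2 = 660/2 = 330.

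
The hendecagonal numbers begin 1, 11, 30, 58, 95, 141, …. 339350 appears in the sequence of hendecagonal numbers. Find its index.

275

Set n(9n−7)/2 = 339350, giving 9n² − 7n − 678700 = 0.
So n = (7 + 4943) / 18 = 4950/18 = 275.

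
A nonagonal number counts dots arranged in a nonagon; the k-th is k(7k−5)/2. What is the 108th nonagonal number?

40554

The 108th nonagonal number is n(7n−5)/2 with n = 108.
108·(7·108 − 5)/2 = 108·751/2 = 40554.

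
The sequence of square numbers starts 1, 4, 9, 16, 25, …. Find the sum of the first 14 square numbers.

1015

Σ_{i=1}^{14} i² = 14·15·29/6 = 1015.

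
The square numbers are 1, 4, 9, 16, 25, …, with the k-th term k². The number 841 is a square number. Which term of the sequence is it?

29

We need n² = 841, so n = √841 = 29.
Check: 29² = 841. ✓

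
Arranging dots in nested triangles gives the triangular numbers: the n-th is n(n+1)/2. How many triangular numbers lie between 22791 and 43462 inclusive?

82

The n-th triangular number is n(n+1)/2.
Smallest index with value ≥ 22791: n = 213 (giving 22791).
Largest index with value ≤ 43462: n = 294 (giving 43365).
Indices 213 through 294: 82 terms.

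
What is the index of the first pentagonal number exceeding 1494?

32

Solve n(3n−1)/2 > 1494 for integer n.
The largest n with value ≤ 1494 is 31 (since 1426 ≤ 1494 < 1520), so the first above is n = 32, value 1520.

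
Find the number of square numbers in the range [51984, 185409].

The n-th square number is n².
Smallest index with value ≥ 51984: n = 228 (giving 51984).
Largest index with value ≤ 185409: n = 430 (giving 184900).
Indices 228 through 430: 203 terms.

203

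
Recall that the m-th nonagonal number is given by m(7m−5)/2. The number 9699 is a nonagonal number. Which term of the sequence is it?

53

Set n(7n−5)/2 = 9699, giving 7n² − 5n − 19398 = 0.
So n = (5 + 737) / 14 = 742/14 = 53.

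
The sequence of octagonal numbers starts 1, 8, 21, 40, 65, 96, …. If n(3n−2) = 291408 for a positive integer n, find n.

312

Set n(3n−2) = 291408, giving 3n² − 2n − 291408 = 0.
So n = (2 + 1870) / 6 = 1872/6 = 312.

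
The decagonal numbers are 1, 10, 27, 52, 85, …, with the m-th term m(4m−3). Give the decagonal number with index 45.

7965

The 45th decagonal number is n(4n−3) with n = 45.
45·(4·45 − 3) = 45·177 = 7965.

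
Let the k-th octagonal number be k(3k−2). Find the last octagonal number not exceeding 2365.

2296

Solve n(3n−2) ≤ 2365 for integer n.
n = 28 gives 2296 ≤ 2365, while n = 29 gives 2465 > 2365; so the answer is 2296.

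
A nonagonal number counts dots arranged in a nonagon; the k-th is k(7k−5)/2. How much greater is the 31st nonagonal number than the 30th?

211

Consecutive nonagonal numbers differ by 7n − 6: here 7·31 − 6 = 211.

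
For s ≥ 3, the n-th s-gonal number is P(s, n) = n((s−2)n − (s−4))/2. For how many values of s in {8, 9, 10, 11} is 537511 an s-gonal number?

s = 8: P(8, 423) = 535941 and P(8, 424) = 538480; 537511 is not s-gonal.
s = 9: P(9, 392) = 536844 and P(9, 393) = 539589; 537511 is not s-gonal.
s = 10: P(10, 366) = 534726 and P(10, 367) = 537655; 537511 is not s-gonal.
s = 11: P(11, 346) = 537511. ✓
Hits: s ∈ {11} → 1.

1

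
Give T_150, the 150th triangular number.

The 150th triangular number is n(n+1)/2 with n = 150.
150·151/2 = 22650/2 = 11325.

11325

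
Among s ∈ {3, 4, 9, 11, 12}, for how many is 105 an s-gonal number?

2

s = 3: P(3, 14) = 105. ✓
s = 4: P(4, 10) = 100 and P(4, 11) = 121; 105 is not s-gonal.
s = 9: P(9, 5) = 75 and P(9, 6) = 111; 105 is not s-gonal.
s = 11: P(11, 5) = 95 and P(11, 6) = 141; 105 is not s-gonal.
s = 12: P(12, 5) = 105. ✓
Hits: s ∈ {3, 12} → 2.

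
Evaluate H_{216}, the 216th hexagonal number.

The 216th hexagonal number is n(2n−1) with n = 216.
216·(2·216 − 1) = 216·431 = 93096.

93096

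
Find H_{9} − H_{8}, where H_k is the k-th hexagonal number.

Consecutive hexagonal numbers differ by 4n − 3: here 4·9 − 3 = 33.

33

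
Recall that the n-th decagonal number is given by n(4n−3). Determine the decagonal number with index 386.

594826

386·(4·386 − 3) = 386·1541 = 594826.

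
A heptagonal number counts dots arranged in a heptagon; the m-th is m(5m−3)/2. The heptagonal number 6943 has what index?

Set n(5n−3)/2 = 6943, giving 5n² − 3n − 13886 = 0.
So n = (3 + 527) / 10 = 530/10 = 53.
Check: 53·(5·53 − 3)/2 = 6943. ✓

53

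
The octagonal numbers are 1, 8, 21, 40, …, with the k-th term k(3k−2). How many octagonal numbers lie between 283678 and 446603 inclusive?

79

The n-th octagonal number is n(3n−2).
Smallest index with value ≥ 283678: n = 308 (giving 283976).
Largest index with value ≤ 446603: n = 386 (giving 446216).
Indices 308 through 386: 79 terms.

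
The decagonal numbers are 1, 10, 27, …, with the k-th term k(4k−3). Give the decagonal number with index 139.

The 139th decagonal number is n(4n−3) with n = 139.
139·(4·139 − 3) = 139·553 = 76867.

76867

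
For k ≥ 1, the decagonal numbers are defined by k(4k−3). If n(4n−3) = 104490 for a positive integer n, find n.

162

Set n(4n−3) = 104490, giving 4n² − 3n − 104490 = 0.
The discriminant is 9 + 16·104490 = 1671849, and √1671849 = 1293.
So n = (3 + 1293) / 8 = 1296/8 = 162.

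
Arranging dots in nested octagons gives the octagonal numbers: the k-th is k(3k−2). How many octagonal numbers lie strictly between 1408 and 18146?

56

The n-th octagonal number is n(3n−2).
Smallest index with value > 1408: n = 23 (giving 1541).
Largest index with value < 18146: n = 78 (giving 18096).
Indices 23 through 78: 56 terms.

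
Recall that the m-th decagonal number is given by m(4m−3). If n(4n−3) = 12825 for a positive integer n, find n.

57

Set n(4n−3) = 12825, giving 4n² − 3n − 12825 = 0.
The discriminant is 9 + 16·12825 = 205209, and √205209 = 453.
So n = (3 + 453) / 8 = 456/8 = 57.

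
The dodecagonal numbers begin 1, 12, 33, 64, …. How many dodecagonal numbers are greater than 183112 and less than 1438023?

345

The n-th dodecagonal number is n(5n−4).
Smallest index with value > 183112: n = 192 (giving 183552).
Largest index with value < 1438023: n = 536 (giving 1434336).
Indices 192 through 536: 345 terms.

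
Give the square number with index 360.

129600

360² = 129600.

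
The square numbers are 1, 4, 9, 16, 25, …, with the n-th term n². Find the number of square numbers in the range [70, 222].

The n-th square number is n².
Smallest index with value ≥ 70: n = 9 (giving 81).
Largest index with value ≤ 222: n = 14 (giving 196).
Indices 9 through 14: 6 terms.

6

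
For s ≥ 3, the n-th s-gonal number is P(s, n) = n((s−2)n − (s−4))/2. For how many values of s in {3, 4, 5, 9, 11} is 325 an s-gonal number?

s = 3: P(3, 25) = 325. ✓
s = 4: P(4, 18) = 324 and P(4, 19) = 361; 325 is not s-gonal.
s = 5: P(5, 14) = 287 and P(5, 15) = 330; 325 is not s-gonal.
s = 9: P(9, 10) = 325. ✓
s = 11: P(11, 8) = 260 and P(11, 9) = 333; 325 is not s-gonal.
Hits: s ∈ {3, 9} → 2.

2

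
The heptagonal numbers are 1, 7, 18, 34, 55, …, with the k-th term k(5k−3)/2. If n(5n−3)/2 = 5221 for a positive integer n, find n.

46

Set n(5n−3)/2 = 5221, giving 5n² − 3n − 10442 = 0.
The discriminant is 9 + 40·5221 = 208849, and √208849 = 457.
So n = (3 + 457) / 10 = 460/10 = 46.
Check: 46·(5·46 − 3)/2 = 5221. ✓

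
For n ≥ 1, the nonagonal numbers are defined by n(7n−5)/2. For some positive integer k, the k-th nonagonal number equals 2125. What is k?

Set n(7n−5)/2 = 2125, giving 7n² − 5n − 4250 = 0.
The discriminant is 25 + 56·2125 = 119025, and √119025 = 345.
So n = (5 + 345) / 14 = 350/14 = 25.

25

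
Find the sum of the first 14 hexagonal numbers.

1925

Σ i(2i−1) = 2Σi² − Σi over i = 1..14.
Σi = 105 and Σi² = 1015.
2·1015 − 1·105 = 1925.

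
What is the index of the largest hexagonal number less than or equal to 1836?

Solve n(2n−1) ≤ 1836 for integer n.
n = 30 gives 1770 ≤ 1836, while n = 31 gives 1891 > 1836; so the answer is index 30.

30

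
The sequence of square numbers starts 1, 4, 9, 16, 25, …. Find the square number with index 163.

The 163rd square number is n² with n = 163.
163² = 26569.

26569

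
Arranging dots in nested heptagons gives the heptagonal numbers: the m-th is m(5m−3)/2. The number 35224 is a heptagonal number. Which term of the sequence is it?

119

Set n(5n−3)/2 = 35224, giving 5n² − 3n − 70448 = 0.
So n = (3 + 1187) / 10 = 1190/10 = 119.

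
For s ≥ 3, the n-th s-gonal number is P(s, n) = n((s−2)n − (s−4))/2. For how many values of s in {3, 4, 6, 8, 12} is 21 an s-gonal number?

s = 3: P(3, 6) = 21. ✓
s = 4: P(4, 4) = 16 and P(4, 5) = 25; 21 is not s-gonal.
s = 6: P(6, 3) = 15 and P(6, 4) = 28; 21 is not s-gonal.
s = 8: P(8, 3) = 21. ✓
s = 12: P(12, 2) = 12 and P(12, 3) = 33; 21 is not s-gonal.
Hits: s ∈ {3, 8} → 2.

2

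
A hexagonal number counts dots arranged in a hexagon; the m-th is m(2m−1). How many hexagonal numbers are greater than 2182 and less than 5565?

The n-th hexagonal number is n(2n−1).
Smallest index with value > 2182: n = 34 (giving 2278).
Largest index with value < 5565: n = 52 (giving 5356).
Indices 34 through 52: 19 terms.

19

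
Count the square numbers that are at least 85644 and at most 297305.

The n-th square number is n².
Smallest index with value ≥ 85644: n = 293 (giving 85849).
Largest index with value ≤ 297305: n = 545 (giving 297025).
Indices 293 through 545: 253 terms.

253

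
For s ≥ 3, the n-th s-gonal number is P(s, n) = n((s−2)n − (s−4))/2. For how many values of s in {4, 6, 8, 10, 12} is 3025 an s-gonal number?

s = 4: P(4, 55) = 3025. ✓
s = 6: P(6, 39) = 3003 and P(6, 40) = 3160; 3025 is not s-gonal.
s = 8: P(8, 32) = 3008 and P(8, 33) = 3201; 3025 is not s-gonal.
s = 10: P(10, 27) = 2835 and P(10, 28) = 3052; 3025 is not s-gonal.
s = 12: P(12, 25) = 3025. ✓
Hits: s ∈ {4, 12} → 2.

2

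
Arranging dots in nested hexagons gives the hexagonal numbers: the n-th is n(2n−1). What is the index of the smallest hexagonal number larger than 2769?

Solve n(2n−1) > 2769 for integer n.
The largest n with value ≤ 2769 is 37 (since 2701 ≤ 2769 < 2850), so the first above is n = 38, value 2850.

38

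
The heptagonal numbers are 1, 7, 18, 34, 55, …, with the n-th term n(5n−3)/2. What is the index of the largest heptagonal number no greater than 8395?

Solve n(5n−3)/2 ≤ 8395 for integer n.
n = 58 gives 8323 ≤ 8395, while n = 59 gives 8614 > 8395; so the answer is index 58.

58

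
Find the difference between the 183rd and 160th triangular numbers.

183·184/2 = 16836 and 160·161/2 = 12880.
Difference: 16836 − 12880 = 3956.

3956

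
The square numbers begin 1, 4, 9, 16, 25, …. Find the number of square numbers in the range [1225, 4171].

30

The n-th square number is n².
Smallest index with value ≥ 1225: n = 35 (giving 1225).
Largest index with value ≤ 4171: n = 64 (giving 4096).
Indices 35 through 64: 30 terms.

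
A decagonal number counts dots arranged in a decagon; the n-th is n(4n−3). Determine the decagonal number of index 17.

1105

17·(4·17 − 3) = 17·65 = 1105.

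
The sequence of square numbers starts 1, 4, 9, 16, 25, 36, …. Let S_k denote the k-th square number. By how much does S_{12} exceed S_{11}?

23

n² − (n−1)² = 2n − 1, so 12² − 11² = 2·12 − 1 = 23.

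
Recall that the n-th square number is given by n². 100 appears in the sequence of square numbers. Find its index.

We need n² = 100, so n = √100 = 10.
Check: 10² = 100. ✓

10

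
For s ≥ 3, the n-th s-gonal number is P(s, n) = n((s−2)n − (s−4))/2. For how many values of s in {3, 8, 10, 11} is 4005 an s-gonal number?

s = 3: P(3, 89) = 4005. ✓
s = 8: P(8, 36) = 3816 and P(8, 37) = 4033; 4005 is not s-gonal.
s = 10: P(10, 32) = 4000 and P(10, 33) = 4257; 4005 is not s-gonal.
s = 11: P(11, 30) = 3945 and P(11, 31) = 4216; 4005 is not s-gonal.
Hits: s ∈ {3} → 1.

1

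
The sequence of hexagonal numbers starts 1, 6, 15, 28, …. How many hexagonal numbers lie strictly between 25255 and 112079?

The n-th hexagonal number is n(2n−1).
Smallest index with value > 25255: n = 113 (giving 25425).
Largest index with value < 112079: n = 236 (giving 111156).
Indices 113 through 236: 124 terms.

124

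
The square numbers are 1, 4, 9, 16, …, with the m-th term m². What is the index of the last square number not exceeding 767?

27

Solve n² ≤ 767 for integer n.
n = 27 gives 729 ≤ 767, while n = 28 gives 784 > 767; so the answer is index 27.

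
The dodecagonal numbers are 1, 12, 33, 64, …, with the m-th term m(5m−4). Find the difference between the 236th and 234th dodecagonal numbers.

4692

236·(5·236 − 4) = 277536 and 234·(5·234 − 4) = 272844.
Difference: 277536 − 272844 = 4692.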